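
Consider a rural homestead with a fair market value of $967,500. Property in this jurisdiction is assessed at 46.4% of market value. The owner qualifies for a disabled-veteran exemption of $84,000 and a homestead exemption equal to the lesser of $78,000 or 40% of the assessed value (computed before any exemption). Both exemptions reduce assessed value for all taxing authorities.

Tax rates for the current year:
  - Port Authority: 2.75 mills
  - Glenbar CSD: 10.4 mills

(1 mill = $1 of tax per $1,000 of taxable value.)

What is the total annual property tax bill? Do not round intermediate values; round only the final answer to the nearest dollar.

$3,773

Assessed value = $967,500 × 0.464 = $448,920
Homestead exemption = min($78,000, 40% × $448,920) = min($78,000, $179,568) = $78,000 (dollar cap binds)
Taxable value = $448,920 − $84,000 − $78,000 = $286,920
Port Authority: $286,920 × 0.00275 = $789.03
Glenbar CSD: $286,920 × 0.0104 = $2,983.968
Total = $3,772.998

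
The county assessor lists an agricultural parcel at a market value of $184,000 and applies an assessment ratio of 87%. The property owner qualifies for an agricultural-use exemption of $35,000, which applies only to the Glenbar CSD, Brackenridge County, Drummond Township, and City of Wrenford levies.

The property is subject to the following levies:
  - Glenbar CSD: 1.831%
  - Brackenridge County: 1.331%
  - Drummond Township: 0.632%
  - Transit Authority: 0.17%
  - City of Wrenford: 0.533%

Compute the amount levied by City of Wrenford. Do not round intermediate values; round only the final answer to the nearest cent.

Assessed value = $184,000 × 0.87 = $160,080
City of Wrenford taxable value = $160,080 − $35,000 = $125,080
City of Wrenford levy = $125,080 × 0.00533 = $666.6764

$666.68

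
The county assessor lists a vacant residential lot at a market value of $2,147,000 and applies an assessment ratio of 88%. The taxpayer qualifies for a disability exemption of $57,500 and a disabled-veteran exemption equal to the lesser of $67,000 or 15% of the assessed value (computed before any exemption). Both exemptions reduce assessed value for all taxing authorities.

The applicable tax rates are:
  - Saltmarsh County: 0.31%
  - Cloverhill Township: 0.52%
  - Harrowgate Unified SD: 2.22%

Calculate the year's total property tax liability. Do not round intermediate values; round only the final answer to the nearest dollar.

Assessed value = $2,147,000 × 0.88 = $1,889,360
Disabled-veteran exemption = min($67,000, 15% × $1,889,360) = min($67,000, $283,404) = $67,000 (dollar cap binds)
Taxable value = $1,889,360 − $57,500 − $67,000 = $1,764,860
Saltmarsh County: $1,764,860 × 0.0031 = $5,471.066
Cloverhill Township: $1,764,860 × 0.0052 = $9,177.272
Harrowgate Unified SD: $1,764,860 × 0.0222 = $39,179.892
Total = $53,828.23

$53,828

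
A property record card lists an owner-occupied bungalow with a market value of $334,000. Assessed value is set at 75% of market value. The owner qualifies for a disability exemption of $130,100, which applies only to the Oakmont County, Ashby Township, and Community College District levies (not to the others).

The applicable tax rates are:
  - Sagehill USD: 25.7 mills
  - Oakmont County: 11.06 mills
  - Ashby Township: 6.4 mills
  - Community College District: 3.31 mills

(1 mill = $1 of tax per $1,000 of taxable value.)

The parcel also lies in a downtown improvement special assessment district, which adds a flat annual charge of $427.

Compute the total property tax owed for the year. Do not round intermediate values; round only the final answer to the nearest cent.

$9,365.56

Assessed value = $334,000 × 0.75 = $250,500
Sagehill USD: $250,500 × 0.0257 = $6,437.85
Oakmont County: ($250,500 − $130,100) × 0.01106 = $120,400 × 0.01106 = $1,331.624
Ashby Township: ($250,500 − $130,100) × 0.0064 = $120,400 × 0.0064 = $770.56
Community College District: ($250,500 − $130,100) × 0.00331 = $120,400 × 0.00331 = $398.524
Levies subtotal = $8,938.558
Total = $8,938.558 + $427 = $9,365.558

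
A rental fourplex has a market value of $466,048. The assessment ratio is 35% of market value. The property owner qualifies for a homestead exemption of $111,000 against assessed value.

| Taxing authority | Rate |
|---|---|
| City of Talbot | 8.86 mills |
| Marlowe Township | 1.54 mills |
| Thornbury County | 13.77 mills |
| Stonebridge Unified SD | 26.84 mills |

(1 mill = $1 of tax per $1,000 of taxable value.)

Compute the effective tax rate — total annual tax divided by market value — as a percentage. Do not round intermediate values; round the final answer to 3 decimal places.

0.570%

Assessed value = $466,048 × 0.35 = $163,116.8
Taxable value = $163,116.8 − $111,000 = $52,116.8
City of Talbot: $52,116.8 × 0.00886 = $461.754848
Marlowe Township: $52,116.8 × 0.00154 = $80.259872
Thornbury County: $52,116.8 × 0.01377 = $717.648336
Stonebridge Unified SD: $52,116.8 × 0.02684 = $1,398.814912
Total tax = $2,658.477968
Effective rate = $2,658.477968 ÷ $466,048 = 0.570% of market value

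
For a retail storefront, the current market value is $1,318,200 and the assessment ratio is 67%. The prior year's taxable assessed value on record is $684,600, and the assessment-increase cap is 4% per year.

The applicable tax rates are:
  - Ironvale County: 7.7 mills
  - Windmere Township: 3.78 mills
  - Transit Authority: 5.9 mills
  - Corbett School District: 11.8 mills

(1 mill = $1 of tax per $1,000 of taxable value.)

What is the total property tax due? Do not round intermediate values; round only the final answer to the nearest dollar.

Uncapped assessed value = $1,318,200 × 0.67 = $883,194
Cap limit = $684,600 × 1.04 = $711,984
Taxable assessed value = min($883,194, $711,984) = $711,984 (cap binds)
Ironvale County: $711,984 × 0.0077 = $5,482.2768
Windmere Township: $711,984 × 0.00378 = $2,691.29952
Transit Authority: $711,984 × 0.0059 = $4,200.7056
Corbett School District: $711,984 × 0.0118 = $8,401.4112
Total = $20,775.69312

$20,776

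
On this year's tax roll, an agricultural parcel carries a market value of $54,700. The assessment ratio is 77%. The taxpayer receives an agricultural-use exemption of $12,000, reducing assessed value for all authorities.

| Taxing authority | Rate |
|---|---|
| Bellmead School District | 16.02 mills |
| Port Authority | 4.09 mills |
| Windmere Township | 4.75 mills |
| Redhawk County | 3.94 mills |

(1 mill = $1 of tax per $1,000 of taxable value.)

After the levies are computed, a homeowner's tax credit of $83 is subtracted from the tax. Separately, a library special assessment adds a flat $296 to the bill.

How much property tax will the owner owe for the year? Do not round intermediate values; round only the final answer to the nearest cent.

Assessed value = $54,700 × 0.77 = $42,119
Taxable value = $42,119 − $12,000 = $30,119
Bellmead School District: $30,119 × 0.01602 = $482.50638
Port Authority: $30,119 × 0.00409 = $123.18671
Windmere Township: $30,119 × 0.00475 = $143.06525
Redhawk County: $30,119 × 0.00394 = $118.66886
Levies subtotal = $867.4272
After credit = $867.4272 − $83 = $784.4272
Total = $784.4272 + $296 = $1,080.4272

$1,080.43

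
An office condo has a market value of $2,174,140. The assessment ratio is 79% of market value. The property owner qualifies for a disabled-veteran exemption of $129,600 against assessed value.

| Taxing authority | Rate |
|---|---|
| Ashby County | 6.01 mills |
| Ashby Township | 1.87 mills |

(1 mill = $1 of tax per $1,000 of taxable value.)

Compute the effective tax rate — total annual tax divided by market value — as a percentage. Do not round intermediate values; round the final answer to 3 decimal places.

Assessed value = $2,174,140 × 0.79 = $1,717,570.6
Taxable value = $1,717,570.6 − $129,600 = $1,587,970.6
Ashby County: $1,587,970.6 × 0.00601 = $9,543.703306
Ashby Township: $1,587,970.6 × 0.00187 = $2,969.505022
Total tax = $12,513.208328
Effective rate = $12,513.208328 ÷ $2,174,140 = 0.576% of market value

0.576%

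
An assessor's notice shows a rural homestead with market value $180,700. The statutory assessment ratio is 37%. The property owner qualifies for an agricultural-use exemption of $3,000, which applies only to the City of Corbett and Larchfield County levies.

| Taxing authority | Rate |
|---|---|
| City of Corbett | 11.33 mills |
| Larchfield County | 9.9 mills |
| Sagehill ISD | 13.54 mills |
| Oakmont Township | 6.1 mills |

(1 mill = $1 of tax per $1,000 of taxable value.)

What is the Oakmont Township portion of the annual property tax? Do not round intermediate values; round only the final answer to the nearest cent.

Assessed value = $180,700 × 0.37 = $66,859
Oakmont Township taxable value = $66,859 (exemption does not apply)
Oakmont Township levy = $66,859 × 0.0061 = $407.8399

$407.84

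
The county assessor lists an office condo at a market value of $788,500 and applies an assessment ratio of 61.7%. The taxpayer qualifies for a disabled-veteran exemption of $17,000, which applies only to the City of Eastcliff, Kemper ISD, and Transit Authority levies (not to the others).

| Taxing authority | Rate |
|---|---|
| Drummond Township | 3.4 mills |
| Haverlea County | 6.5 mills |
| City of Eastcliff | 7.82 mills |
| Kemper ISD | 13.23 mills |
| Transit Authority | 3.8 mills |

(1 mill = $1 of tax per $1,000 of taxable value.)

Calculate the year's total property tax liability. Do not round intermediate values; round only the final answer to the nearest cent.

$16,483.58

Assessed value = $788,500 × 0.617 = $486,504.5
Drummond Township: $486,504.5 × 0.0034 = $1,654.1153
Haverlea County: $486,504.5 × 0.0065 = $3,162.27925
City of Eastcliff: ($486,504.5 − $17,000) × 0.00782 = $469,504.5 × 0.00782 = $3,671.52519
Kemper ISD: ($486,504.5 − $17,000) × 0.01323 = $469,504.5 × 0.01323 = $6,211.544535
Transit Authority: ($486,504.5 − $17,000) × 0.0038 = $469,504.5 × 0.0038 = $1,784.1171
Total = $16,483.581375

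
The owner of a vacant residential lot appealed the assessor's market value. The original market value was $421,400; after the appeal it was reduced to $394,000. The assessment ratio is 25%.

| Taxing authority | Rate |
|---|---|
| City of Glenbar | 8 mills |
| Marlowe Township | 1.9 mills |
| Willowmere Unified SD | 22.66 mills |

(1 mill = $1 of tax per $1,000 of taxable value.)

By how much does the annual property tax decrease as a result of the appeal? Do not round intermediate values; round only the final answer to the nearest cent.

Old assessed value = $421,400 × 0.25 = $105,350
New assessed value = $394,000 × 0.25 = $98,500
Combined rate = 0.008 + 0.0019 + 0.02266 = 0.03256
Old tax = $105,350 × 0.03256 = $3,430.196
New tax = $98,500 × 0.03256 = $3,207.16
Reduction = $3,430.196 − $3,207.16 = $223.036

$223.04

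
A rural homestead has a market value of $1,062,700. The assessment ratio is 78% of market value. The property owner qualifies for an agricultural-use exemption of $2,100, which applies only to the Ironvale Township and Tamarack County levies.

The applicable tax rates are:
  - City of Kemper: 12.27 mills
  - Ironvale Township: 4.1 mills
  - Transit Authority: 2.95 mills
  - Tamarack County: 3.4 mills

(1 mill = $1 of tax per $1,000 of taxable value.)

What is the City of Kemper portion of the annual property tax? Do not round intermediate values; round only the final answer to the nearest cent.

$10,170.68

Assessed value = $1,062,700 × 0.78 = $828,906
City of Kemper taxable value = $828,906 (exemption does not apply)
City of Kemper levy = $828,906 × 0.01227 = $10,170.67662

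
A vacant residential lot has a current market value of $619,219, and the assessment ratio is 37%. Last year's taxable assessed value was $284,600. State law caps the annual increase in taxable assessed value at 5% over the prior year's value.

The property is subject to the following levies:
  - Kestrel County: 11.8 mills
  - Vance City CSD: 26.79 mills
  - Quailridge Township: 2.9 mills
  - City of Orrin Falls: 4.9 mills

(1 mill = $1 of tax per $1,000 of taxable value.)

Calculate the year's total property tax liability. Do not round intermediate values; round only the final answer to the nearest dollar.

$10,628

Uncapped assessed value = $619,219 × 0.37 = $229,111.03
Cap limit = $284,600 × 1.05 = $298,830
Taxable assessed value = min($229,111.03, $298,830) = $229,111.03 (cap does not bind)
Kestrel County: $229,111.03 × 0.0118 = $2,703.510154
Vance City CSD: $229,111.03 × 0.02679 = $6,137.8844937
Quailridge Township: $229,111.03 × 0.0029 = $664.421987
City of Orrin Falls: $229,111.03 × 0.0049 = $1,122.644047
Total = $10,628.4606817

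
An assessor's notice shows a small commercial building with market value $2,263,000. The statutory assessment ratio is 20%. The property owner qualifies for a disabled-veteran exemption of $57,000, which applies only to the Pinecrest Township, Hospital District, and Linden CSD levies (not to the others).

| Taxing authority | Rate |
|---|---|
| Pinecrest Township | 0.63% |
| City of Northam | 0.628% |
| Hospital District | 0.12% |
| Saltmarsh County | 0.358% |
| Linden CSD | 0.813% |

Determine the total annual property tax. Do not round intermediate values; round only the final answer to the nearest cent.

$10,645.86

Assessed value = $2,263,000 × 0.2 = $452,600
Pinecrest Township: ($452,600 − $57,000) × 0.0063 = $395,600 × 0.0063 = $2,492.28
City of Northam: $452,600 × 0.00628 = $2,842.328
Hospital District: ($452,600 − $57,000) × 0.0012 = $395,600 × 0.0012 = $474.72
Saltmarsh County: $452,600 × 0.00358 = $1,620.308
Linden CSD: ($452,600 − $57,000) × 0.00813 = $395,600 × 0.00813 = $3,216.228
Total = $10,645.864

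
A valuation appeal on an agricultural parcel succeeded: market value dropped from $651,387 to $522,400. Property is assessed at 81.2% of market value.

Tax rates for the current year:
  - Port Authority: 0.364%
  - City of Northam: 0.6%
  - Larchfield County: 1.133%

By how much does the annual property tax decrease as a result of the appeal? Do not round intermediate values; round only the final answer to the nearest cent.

$2,196.34

Old assessed value = $651,387 × 0.812 = $528,926.244
New assessed value = $522,400 × 0.812 = $424,188.8
Combined rate = 0.00364 + 0.006 + 0.01133 = 0.02097
Old tax = $528,926.244 × 0.02097 = $11,091.58333668
New tax = $424,188.8 × 0.02097 = $8,895.239136
Reduction = $11,091.58333668 − $8,895.239136 = $2,196.34420068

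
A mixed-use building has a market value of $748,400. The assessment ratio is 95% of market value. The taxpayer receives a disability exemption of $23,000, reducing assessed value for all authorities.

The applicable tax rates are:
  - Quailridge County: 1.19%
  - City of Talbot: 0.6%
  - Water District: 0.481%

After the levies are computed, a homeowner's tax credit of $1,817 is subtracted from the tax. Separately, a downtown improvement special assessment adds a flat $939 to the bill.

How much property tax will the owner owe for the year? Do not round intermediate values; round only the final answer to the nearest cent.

$14,746.03

Assessed value = $748,400 × 0.95 = $710,980
Taxable value = $710,980 − $23,000 = $687,980
Quailridge County: $687,980 × 0.0119 = $8,186.962
City of Talbot: $687,980 × 0.006 = $4,127.88
Water District: $687,980 × 0.00481 = $3,309.1838
Levies subtotal = $15,624.0258
After credit = $15,624.0258 − $1,817 = $13,807.0258
Total = $13,807.0258 + $939 = $14,746.0258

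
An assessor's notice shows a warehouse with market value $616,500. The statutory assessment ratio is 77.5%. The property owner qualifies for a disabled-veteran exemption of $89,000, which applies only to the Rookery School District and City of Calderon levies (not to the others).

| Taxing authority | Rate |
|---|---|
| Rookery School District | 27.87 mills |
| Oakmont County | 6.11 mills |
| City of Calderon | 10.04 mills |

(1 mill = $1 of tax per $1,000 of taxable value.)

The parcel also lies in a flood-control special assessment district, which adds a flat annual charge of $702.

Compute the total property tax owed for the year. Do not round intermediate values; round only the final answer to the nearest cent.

$18,360.22

Assessed value = $616,500 × 0.775 = $477,787.5
Rookery School District: ($477,787.5 − $89,000) × 0.02787 = $388,787.5 × 0.02787 = $10,835.507625
Oakmont County: $477,787.5 × 0.00611 = $2,919.281625
City of Calderon: ($477,787.5 − $89,000) × 0.01004 = $388,787.5 × 0.01004 = $3,903.4265
Levies subtotal = $17,658.21575
Total = $17,658.21575 + $702 = $18,360.21575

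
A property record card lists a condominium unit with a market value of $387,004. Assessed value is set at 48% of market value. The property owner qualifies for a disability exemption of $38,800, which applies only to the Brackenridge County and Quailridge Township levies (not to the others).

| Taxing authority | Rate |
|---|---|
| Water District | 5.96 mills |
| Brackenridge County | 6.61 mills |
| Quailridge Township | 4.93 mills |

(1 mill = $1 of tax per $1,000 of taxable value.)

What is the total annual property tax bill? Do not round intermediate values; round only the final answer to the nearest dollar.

Assessed value = $387,004 × 0.48 = $185,761.92
Water District: $185,761.92 × 0.00596 = $1,107.1410432
Brackenridge County: ($185,761.92 − $38,800) × 0.00661 = $146,961.92 × 0.00661 = $971.4182912
Quailridge Township: ($185,761.92 − $38,800) × 0.00493 = $146,961.92 × 0.00493 = $724.5222656
Total = $2,803.0816

$2,803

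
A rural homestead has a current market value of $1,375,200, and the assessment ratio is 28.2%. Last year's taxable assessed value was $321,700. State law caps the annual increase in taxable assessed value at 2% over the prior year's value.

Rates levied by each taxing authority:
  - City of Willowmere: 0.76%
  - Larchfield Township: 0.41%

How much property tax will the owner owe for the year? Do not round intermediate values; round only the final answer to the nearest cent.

$3,839.17

Uncapped assessed value = $1,375,200 × 0.282 = $387,806.4
Cap limit = $321,700 × 1.02 = $328,134
Taxable assessed value = min($387,806.4, $328,134) = $328,134 (cap binds)
City of Willowmere: $328,134 × 0.0076 = $2,493.8184
Larchfield Township: $328,134 × 0.0041 = $1,345.3494
Total = $3,839.1678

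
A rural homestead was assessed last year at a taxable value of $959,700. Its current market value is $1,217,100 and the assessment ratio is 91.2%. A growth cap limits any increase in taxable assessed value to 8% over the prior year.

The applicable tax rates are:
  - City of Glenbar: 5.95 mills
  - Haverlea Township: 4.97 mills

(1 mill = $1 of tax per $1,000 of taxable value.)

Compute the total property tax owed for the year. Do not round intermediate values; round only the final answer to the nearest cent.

Uncapped assessed value = $1,217,100 × 0.912 = $1,109,995.2
Cap limit = $959,700 × 1.08 = $1,036,476
Taxable assessed value = min($1,109,995.2, $1,036,476) = $1,036,476 (cap binds)
City of Glenbar: $1,036,476 × 0.00595 = $6,167.0322
Haverlea Township: $1,036,476 × 0.00497 = $5,151.28572
Total = $11,318.31792

$11,318.32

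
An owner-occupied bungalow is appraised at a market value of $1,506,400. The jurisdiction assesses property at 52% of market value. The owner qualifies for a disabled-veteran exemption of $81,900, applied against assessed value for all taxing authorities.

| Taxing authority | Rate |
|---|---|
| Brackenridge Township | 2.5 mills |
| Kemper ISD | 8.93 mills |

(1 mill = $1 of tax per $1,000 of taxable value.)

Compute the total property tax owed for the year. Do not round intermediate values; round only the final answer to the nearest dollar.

$8,017

Assessed value = $1,506,400 × 0.52 = $783,328
Taxable value = $783,328 − $81,900 = $701,428
Brackenridge Township: $701,428 × 0.0025 = $1,753.57
Kemper ISD: $701,428 × 0.00893 = $6,263.75204
Total = $1,753.57 + $6,263.75204 = $8,017.32204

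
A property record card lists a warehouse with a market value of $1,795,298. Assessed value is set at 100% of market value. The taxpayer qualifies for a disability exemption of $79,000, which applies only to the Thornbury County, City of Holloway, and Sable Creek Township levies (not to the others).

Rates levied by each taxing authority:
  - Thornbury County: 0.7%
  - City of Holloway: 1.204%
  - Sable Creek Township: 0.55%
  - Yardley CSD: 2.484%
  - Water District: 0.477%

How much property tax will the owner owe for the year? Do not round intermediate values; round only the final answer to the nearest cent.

Assessed value = $1,795,298 × 1 = $1,795,298
Thornbury County: ($1,795,298 − $79,000) × 0.007 = $1,716,298 × 0.007 = $12,014.086
City of Holloway: ($1,795,298 − $79,000) × 0.01204 = $1,716,298 × 0.01204 = $20,664.22792
Sable Creek Township: ($1,795,298 − $79,000) × 0.0055 = $1,716,298 × 0.0055 = $9,439.639
Yardley CSD: $1,795,298 × 0.02484 = $44,595.20232
Water District: $1,795,298 × 0.00477 = $8,563.57146
Total = $95,276.7267

$95,276.73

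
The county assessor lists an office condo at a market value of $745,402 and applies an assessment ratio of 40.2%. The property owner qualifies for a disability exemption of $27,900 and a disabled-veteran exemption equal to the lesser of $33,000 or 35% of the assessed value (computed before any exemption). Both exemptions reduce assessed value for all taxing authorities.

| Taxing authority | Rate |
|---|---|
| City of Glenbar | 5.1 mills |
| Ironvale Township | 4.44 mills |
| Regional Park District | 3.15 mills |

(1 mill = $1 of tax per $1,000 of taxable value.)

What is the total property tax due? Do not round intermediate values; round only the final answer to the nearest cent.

$3,029.76

Assessed value = $745,402 × 0.402 = $299,651.604
Disabled-veteran exemption = min($33,000, 35% × $299,651.604) = min($33,000, $104,878.0614) = $33,000 (dollar cap binds)
Taxable value = $299,651.604 − $27,900 − $33,000 = $238,751.604
City of Glenbar: $238,751.604 × 0.0051 = $1,217.6331804
Ironvale Township: $238,751.604 × 0.00444 = $1,060.05712176
Regional Park District: $238,751.604 × 0.00315 = $752.0675526
Total = $3,029.75785476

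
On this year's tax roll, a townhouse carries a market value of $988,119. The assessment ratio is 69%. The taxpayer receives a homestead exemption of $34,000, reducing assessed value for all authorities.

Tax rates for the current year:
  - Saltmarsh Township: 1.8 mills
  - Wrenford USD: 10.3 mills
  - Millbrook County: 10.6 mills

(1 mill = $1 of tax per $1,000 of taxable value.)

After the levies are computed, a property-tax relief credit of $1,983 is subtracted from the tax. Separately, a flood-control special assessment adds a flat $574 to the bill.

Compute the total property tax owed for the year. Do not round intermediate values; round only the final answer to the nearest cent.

Assessed value = $988,119 × 0.69 = $681,802.11
Taxable value = $681,802.11 − $34,000 = $647,802.11
Saltmarsh Township: $647,802.11 × 0.0018 = $1,166.043798
Wrenford USD: $647,802.11 × 0.0103 = $6,672.361733
Millbrook County: $647,802.11 × 0.0106 = $6,866.702366
Levies subtotal = $14,705.107897
After credit = $14,705.107897 − $1,983 = $12,722.107897
Total = $12,722.107897 + $574 = $13,296.107897

$13,296.11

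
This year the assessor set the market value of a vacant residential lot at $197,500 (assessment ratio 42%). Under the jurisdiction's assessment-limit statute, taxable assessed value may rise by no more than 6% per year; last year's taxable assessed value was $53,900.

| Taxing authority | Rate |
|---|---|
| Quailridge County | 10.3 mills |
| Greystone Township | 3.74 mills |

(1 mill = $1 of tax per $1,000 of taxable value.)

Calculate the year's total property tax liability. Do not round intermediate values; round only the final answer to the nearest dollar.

Uncapped assessed value = $197,500 × 0.42 = $82,950
Cap limit = $53,900 × 1.06 = $57,134
Taxable assessed value = min($82,950, $57,134) = $57,134 (cap binds)
Quailridge County: $57,134 × 0.0103 = $588.4802
Greystone Township: $57,134 × 0.00374 = $213.68116
Total = $802.16136

$802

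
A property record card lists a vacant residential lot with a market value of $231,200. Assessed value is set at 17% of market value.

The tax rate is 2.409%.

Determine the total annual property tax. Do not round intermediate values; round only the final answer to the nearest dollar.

Assessed value = $231,200 × 0.17 = $39,304
Tax = $39,304 × 0.02409 = $946.83336

$947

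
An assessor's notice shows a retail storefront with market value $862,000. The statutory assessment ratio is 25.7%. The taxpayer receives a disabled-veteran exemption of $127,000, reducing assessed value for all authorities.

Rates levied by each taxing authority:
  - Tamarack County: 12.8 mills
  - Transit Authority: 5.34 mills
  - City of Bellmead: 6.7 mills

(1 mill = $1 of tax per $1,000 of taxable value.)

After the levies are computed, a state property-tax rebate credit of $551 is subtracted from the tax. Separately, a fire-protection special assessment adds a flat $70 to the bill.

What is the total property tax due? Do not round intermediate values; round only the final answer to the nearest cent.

Assessed value = $862,000 × 0.257 = $221,534
Taxable value = $221,534 − $127,000 = $94,534
Tamarack County: $94,534 × 0.0128 = $1,210.0352
Transit Authority: $94,534 × 0.00534 = $504.81156
City of Bellmead: $94,534 × 0.0067 = $633.3778
Levies subtotal = $2,348.22456
After credit = $2,348.22456 − $551 = $1,797.22456
Total = $1,797.22456 + $70 = $1,867.22456

$1,867.22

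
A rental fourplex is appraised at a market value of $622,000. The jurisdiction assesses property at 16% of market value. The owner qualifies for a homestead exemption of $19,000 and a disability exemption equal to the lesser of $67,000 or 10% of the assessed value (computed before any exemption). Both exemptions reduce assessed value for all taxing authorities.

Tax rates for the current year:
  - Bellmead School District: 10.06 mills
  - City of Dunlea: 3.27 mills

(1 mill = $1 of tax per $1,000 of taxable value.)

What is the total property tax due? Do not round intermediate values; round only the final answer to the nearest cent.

Assessed value = $622,000 × 0.16 = $99,520
Disability exemption = min($67,000, 10% × $99,520) = min($67,000, $9,952) = $9,952 (percentage binds)
Taxable value = $99,520 − $19,000 − $9,952 = $70,568
Bellmead School District: $70,568 × 0.01006 = $709.91408
City of Dunlea: $70,568 × 0.00327 = $230.75736
Total = $940.67144

$940.67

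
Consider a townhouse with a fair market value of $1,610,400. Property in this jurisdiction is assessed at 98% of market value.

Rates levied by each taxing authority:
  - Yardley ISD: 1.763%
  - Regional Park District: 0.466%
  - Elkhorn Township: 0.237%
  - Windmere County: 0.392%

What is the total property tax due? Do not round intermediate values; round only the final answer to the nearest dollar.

Assessed value = $1,610,400 × 0.98 = $1,578,192
Yardley ISD: $1,578,192 × 0.01763 = $27,823.52496
Regional Park District: $1,578,192 × 0.00466 = $7,354.37472
Elkhorn Township: $1,578,192 × 0.00237 = $3,740.31504
Windmere County: $1,578,192 × 0.00392 = $6,186.51264
Total = $27,823.52496 + $7,354.37472 + $3,740.31504 + $6,186.51264 = $45,104.72736

$45,105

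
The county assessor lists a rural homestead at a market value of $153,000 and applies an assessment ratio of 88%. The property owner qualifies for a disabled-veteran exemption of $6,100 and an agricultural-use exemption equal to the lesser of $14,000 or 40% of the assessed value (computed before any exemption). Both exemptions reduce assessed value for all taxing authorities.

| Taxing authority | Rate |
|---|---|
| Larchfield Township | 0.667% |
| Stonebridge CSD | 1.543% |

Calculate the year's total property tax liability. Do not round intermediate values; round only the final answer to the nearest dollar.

$2,531

Assessed value = $153,000 × 0.88 = $134,640
Agricultural-use exemption = min($14,000, 40% × $134,640) = min($14,000, $53,856) = $14,000 (dollar cap binds)
Taxable value = $134,640 − $6,100 − $14,000 = $114,540
Larchfield Township: $114,540 × 0.00667 = $763.9818
Stonebridge CSD: $114,540 × 0.01543 = $1,767.3522
Total = $2,531.334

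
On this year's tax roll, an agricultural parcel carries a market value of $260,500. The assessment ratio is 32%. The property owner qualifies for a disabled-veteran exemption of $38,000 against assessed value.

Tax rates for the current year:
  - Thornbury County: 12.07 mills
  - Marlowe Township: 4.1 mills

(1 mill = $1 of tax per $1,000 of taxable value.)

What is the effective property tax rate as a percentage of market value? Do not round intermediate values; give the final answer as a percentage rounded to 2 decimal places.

0.28%

Assessed value = $260,500 × 0.32 = $83,360
Taxable value = $83,360 − $38,000 = $45,360
Thornbury County: $45,360 × 0.01207 = $547.4952
Marlowe Township: $45,360 × 0.0041 = $185.976
Total tax = $733.4712
Effective rate = $733.4712 ÷ $260,500 = 0.28% of market value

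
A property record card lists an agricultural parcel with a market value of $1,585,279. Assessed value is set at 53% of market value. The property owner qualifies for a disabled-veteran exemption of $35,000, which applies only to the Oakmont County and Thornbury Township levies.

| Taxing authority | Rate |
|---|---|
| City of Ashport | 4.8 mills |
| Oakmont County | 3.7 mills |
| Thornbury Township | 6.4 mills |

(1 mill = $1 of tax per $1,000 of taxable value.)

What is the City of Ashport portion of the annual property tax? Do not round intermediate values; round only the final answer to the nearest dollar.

Assessed value = $1,585,279 × 0.53 = $840,197.87
City of Ashport taxable value = $840,197.87 (exemption does not apply)
City of Ashport levy = $840,197.87 × 0.0048 = $4,032.949776

$4,033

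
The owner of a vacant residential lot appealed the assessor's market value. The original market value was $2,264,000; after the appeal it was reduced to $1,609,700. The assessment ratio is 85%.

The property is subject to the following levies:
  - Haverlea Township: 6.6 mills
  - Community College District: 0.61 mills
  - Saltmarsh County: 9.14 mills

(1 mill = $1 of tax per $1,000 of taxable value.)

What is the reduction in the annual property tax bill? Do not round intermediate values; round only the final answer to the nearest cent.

Old assessed value = $2,264,000 × 0.85 = $1,924,400
New assessed value = $1,609,700 × 0.85 = $1,368,245
Combined rate = 0.0066 + 0.00061 + 0.00914 = 0.01635
Old tax = $1,924,400 × 0.01635 = $31,463.94
New tax = $1,368,245 × 0.01635 = $22,370.80575
Reduction = $31,463.94 − $22,370.80575 = $9,093.13425

$9,093.13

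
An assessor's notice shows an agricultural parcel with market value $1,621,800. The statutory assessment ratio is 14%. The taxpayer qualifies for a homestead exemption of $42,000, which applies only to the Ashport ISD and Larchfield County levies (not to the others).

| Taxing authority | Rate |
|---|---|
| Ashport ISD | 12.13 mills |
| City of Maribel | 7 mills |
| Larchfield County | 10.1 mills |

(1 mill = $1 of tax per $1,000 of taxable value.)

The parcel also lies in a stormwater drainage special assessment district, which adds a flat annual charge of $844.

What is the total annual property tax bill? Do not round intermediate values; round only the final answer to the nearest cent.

Assessed value = $1,621,800 × 0.14 = $227,052
Ashport ISD: ($227,052 − $42,000) × 0.01213 = $185,052 × 0.01213 = $2,244.68076
City of Maribel: $227,052 × 0.007 = $1,589.364
Larchfield County: ($227,052 − $42,000) × 0.0101 = $185,052 × 0.0101 = $1,869.0252
Levies subtotal = $5,703.06996
Total = $5,703.06996 + $844 = $6,547.06996

$6,547.07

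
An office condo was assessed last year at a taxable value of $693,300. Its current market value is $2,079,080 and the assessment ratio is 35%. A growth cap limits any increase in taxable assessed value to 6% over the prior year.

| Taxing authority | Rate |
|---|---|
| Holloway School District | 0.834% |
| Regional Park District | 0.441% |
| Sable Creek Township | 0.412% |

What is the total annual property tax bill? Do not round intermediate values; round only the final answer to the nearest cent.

Uncapped assessed value = $2,079,080 × 0.35 = $727,678
Cap limit = $693,300 × 1.06 = $734,898
Taxable assessed value = min($727,678, $734,898) = $727,678 (cap does not bind)
Holloway School District: $727,678 × 0.00834 = $6,068.83452
Regional Park District: $727,678 × 0.00441 = $3,209.05998
Sable Creek Township: $727,678 × 0.00412 = $2,998.03336
Total = $12,275.92786

$12,275.93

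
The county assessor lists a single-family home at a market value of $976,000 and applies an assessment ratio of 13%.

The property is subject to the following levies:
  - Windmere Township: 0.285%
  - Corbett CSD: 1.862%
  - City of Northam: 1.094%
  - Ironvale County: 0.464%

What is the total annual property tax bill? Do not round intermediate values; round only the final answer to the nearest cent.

Assessed value = $976,000 × 0.13 = $126,880
Windmere Township: $126,880 × 0.00285 = $361.608
Corbett CSD: $126,880 × 0.01862 = $2,362.5056
City of Northam: $126,880 × 0.01094 = $1,388.0672
Ironvale County: $126,880 × 0.00464 = $588.7232
Total = $361.608 + $2,362.5056 + $1,388.0672 + $588.7232 = $4,700.904

$4,700.90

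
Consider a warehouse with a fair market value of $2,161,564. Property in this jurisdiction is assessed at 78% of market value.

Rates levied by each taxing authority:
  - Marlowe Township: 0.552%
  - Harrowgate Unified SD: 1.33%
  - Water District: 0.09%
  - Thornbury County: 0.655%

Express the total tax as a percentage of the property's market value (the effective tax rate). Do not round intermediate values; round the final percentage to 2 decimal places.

2.05%

Assessed value = $2,161,564 × 0.78 = $1,686,019.92
Marlowe Township: $1,686,019.92 × 0.00552 = $9,306.8299584
Harrowgate Unified SD: $1,686,019.92 × 0.0133 = $22,424.064936
Water District: $1,686,019.92 × 0.0009 = $1,517.417928
Thornbury County: $1,686,019.92 × 0.00655 = $11,043.430476
Total tax = $44,291.7432984
Effective rate = $44,291.7432984 ÷ $2,161,564 = 2.05% of market value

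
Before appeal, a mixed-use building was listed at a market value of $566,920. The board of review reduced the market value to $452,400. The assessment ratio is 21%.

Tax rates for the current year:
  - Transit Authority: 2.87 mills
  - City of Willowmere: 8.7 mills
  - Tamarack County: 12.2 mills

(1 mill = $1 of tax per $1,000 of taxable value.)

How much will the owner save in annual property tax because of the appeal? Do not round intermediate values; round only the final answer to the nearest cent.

$571.65

Old assessed value = $566,920 × 0.21 = $119,053.2
New assessed value = $452,400 × 0.21 = $95,004
Combined rate = 0.00287 + 0.0087 + 0.0122 = 0.02377
Old tax = $119,053.2 × 0.02377 = $2,829.894564
New tax = $95,004 × 0.02377 = $2,258.24508
Reduction = $2,829.894564 − $2,258.24508 = $571.649484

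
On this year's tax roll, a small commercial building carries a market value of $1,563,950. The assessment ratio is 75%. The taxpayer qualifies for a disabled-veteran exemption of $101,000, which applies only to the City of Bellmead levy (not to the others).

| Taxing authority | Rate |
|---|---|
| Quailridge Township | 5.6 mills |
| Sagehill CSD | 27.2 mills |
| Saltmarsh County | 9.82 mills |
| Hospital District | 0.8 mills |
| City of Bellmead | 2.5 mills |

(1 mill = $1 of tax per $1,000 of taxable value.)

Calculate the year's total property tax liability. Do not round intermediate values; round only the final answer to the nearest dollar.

Assessed value = $1,563,950 × 0.75 = $1,172,962.5
Quailridge Township: $1,172,962.5 × 0.0056 = $6,568.59
Sagehill CSD: $1,172,962.5 × 0.0272 = $31,904.58
Saltmarsh County: $1,172,962.5 × 0.00982 = $11,518.49175
Hospital District: $1,172,962.5 × 0.0008 = $938.37
City of Bellmead: ($1,172,962.5 − $101,000) × 0.0025 = $1,071,962.5 × 0.0025 = $2,679.90625
Total = $53,609.938

$53,610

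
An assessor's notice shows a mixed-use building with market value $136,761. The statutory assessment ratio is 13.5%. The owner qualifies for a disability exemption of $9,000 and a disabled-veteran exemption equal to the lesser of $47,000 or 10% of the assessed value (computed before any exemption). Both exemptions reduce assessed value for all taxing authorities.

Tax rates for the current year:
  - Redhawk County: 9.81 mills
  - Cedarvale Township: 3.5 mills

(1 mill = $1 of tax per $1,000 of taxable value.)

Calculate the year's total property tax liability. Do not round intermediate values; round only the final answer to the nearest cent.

$101.38

Assessed value = $136,761 × 0.135 = $18,462.735
Disabled-veteran exemption = min($47,000, 10% × $18,462.735) = min($47,000, $1,846.2735) = $1,846.2735 (percentage binds)
Taxable value = $18,462.735 − $9,000 − $1,846.2735 = $7,616.4615
Redhawk County: $7,616.4615 × 0.00981 = $74.717487315
Cedarvale Township: $7,616.4615 × 0.0035 = $26.65761525
Total = $101.375102565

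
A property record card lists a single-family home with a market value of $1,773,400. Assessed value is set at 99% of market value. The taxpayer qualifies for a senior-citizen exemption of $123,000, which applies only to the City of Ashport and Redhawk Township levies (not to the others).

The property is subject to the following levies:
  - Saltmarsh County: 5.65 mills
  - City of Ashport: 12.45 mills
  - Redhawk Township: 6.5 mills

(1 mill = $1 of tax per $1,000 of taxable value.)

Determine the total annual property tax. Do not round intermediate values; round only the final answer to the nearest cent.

$40,858.53

Assessed value = $1,773,400 × 0.99 = $1,755,666
Saltmarsh County: $1,755,666 × 0.00565 = $9,919.5129
City of Ashport: ($1,755,666 − $123,000) × 0.01245 = $1,632,666 × 0.01245 = $20,326.6917
Redhawk Township: ($1,755,666 − $123,000) × 0.0065 = $1,632,666 × 0.0065 = $10,612.329
Total = $40,858.5336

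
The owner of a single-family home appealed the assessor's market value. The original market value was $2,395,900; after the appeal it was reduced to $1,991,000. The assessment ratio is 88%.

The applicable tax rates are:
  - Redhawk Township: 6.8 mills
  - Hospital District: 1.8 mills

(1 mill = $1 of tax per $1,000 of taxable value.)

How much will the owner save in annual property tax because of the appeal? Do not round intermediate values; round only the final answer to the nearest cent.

$3,064.28

Old assessed value = $2,395,900 × 0.88 = $2,108,392
New assessed value = $1,991,000 × 0.88 = $1,752,080
Combined rate = 0.0068 + 0.0018 = 0.0086
Old tax = $2,108,392 × 0.0086 = $18,132.1712
New tax = $1,752,080 × 0.0086 = $15,067.888
Reduction = $18,132.1712 − $15,067.888 = $3,064.2832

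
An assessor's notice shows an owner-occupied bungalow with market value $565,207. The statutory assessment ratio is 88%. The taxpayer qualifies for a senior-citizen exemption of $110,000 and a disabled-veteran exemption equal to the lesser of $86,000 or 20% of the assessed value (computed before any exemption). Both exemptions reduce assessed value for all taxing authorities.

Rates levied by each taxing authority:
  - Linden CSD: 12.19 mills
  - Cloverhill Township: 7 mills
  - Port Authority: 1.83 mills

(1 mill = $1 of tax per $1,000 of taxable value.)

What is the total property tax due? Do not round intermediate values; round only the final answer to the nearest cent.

$6,335.05

Assessed value = $565,207 × 0.88 = $497,382.16
Disabled-veteran exemption = min($86,000, 20% × $497,382.16) = min($86,000, $99,476.432) = $86,000 (dollar cap binds)
Taxable value = $497,382.16 − $110,000 − $86,000 = $301,382.16
Linden CSD: $301,382.16 × 0.01219 = $3,673.8485304
Cloverhill Township: $301,382.16 × 0.007 = $2,109.67512
Port Authority: $301,382.16 × 0.00183 = $551.5293528
Total = $6,335.0530032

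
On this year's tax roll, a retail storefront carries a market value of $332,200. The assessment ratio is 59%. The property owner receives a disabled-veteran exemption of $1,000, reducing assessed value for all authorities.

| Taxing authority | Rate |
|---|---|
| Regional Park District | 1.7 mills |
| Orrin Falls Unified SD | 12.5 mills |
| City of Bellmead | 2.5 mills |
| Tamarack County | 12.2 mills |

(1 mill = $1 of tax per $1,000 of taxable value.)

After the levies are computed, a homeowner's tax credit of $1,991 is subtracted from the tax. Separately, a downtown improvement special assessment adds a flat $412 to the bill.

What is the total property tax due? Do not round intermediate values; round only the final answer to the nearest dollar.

Assessed value = $332,200 × 0.59 = $195,998
Taxable value = $195,998 − $1,000 = $194,998
Regional Park District: $194,998 × 0.0017 = $331.4966
Orrin Falls Unified SD: $194,998 × 0.0125 = $2,437.475
City of Bellmead: $194,998 × 0.0025 = $487.495
Tamarack County: $194,998 × 0.0122 = $2,378.9756
Levies subtotal = $5,635.4422
After credit = $5,635.4422 − $1,991 = $3,644.4422
Total = $3,644.4422 + $412 = $4,056.4422

$4,056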